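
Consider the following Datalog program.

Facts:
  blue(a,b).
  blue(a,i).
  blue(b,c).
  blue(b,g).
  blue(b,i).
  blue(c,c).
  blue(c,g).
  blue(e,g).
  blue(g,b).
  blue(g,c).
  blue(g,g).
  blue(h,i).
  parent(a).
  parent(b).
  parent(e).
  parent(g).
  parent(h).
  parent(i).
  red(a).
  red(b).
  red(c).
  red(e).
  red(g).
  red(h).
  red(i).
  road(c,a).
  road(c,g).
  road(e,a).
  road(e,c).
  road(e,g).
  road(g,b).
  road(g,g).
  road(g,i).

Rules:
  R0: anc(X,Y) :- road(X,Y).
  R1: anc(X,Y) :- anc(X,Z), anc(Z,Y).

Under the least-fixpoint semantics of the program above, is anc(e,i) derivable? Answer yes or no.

yes

round 1: derive anc(c,a) via R0 from road(c,a)
round 1: derive anc(c,g) via R0 from road(c,g)
round 1: derive anc(e,a) via R0 from road(e,a)
round 1: derive anc(e,c) via R0 from road(e,c)
round 1: derive anc(e,g) via R0 from road(e,g)
round 1: derive anc(g,b) via R0 from road(g,b)
round 1: derive anc(g,g) via R0 from road(g,g)
round 1: derive anc(g,i) via R0 from road(g,i)
round 2: derive anc(c,b) via R1 from anc(c,g), anc(g,b)
round 2: derive anc(c,i) via R1 from anc(c,g), anc(g,i)
round 2: derive anc(e,b) via R1 from anc(e,g), anc(g,b)
round 2: derive anc(e,i) via R1 from anc(e,g), anc(g,i)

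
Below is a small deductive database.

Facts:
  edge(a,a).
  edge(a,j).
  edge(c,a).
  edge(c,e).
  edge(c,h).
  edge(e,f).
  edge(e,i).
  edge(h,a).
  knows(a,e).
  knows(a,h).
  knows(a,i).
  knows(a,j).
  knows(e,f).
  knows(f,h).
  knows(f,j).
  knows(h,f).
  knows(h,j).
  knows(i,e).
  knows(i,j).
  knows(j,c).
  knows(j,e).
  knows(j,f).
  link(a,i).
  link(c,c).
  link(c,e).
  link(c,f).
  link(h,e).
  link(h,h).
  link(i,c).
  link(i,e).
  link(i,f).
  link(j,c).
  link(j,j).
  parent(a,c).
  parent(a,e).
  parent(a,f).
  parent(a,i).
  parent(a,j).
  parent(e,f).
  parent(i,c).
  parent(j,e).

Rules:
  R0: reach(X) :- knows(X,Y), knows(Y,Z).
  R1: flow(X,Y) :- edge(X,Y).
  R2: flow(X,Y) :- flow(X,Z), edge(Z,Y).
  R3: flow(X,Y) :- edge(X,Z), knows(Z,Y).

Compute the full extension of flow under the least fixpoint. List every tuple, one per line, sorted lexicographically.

flow(a,a)
flow(a,c)
flow(a,e)
flow(a,f)
flow(a,h)
flow(a,i)
flow(a,j)
flow(c,a)
flow(c,e)
flow(c,f)
flow(c,h)
flow(c,i)
flow(c,j)
flow(e,a)
flow(e,e)
flow(e,f)
flow(e,h)
flow(e,i)
flow(e,j)
flow(h,a)
flow(h,e)
flow(h,f)
flow(h,h)
flow(h,i)
flow(h,j)

round 1: derive flow(a,a) via R1 from edge(a,a)
round 1: derive flow(a,j) via R1 from edge(a,j)
round 1: derive flow(c,a) via R1 from edge(c,a)
round 1: derive flow(c,e) via R1 from edge(c,e)
round 1: derive flow(c,h) via R1 from edge(c,h)
round 1: derive flow(e,f) via R1 from edge(e,f)
round 1: derive flow(e,i) via R1 from edge(e,i)
round 1: derive flow(h,a) via R1 from edge(h,a)
round 1: derive flow(a,c) via R3 from edge(a,j), knows(j,c)
round 1: derive flow(a,e) via R3 from edge(a,a), knows(a,e)
round 1: derive flow(a,f) via R3 from edge(a,j), knows(j,f)
round 1: derive flow(a,h) via R3 from edge(a,a), knows(a,h)
round 1: derive flow(a,i) via R3 from edge(a,a), knows(a,i)
round 1: derive flow(c,f) via R3 from edge(c,e), knows(e,f)
round 1: derive flow(c,i) via R3 from edge(c,a), knows(a,i)
round 1: derive flow(c,j) via R3 from edge(c,a), knows(a,j)
round 1: derive flow(e,e) via R3 from edge(e,i), knows(i,e)
round 1: derive flow(e,h) via R3 from edge(e,f), knows(f,h)
round 1: derive flow(e,j) via R3 from edge(e,f), knows(f,j)
round 1: derive flow(h,e) via R3 from edge(h,a), knows(a,e)
round 1: derive flow(h,h) via R3 from edge(h,a), knows(a,h)
round 1: derive flow(h,i) via R3 from edge(h,a), knows(a,i)
round 1: derive flow(h,j) via R3 from edge(h,a), knows(a,j)
round 2: derive flow(e,a) via R2 from flow(e,h), edge(h,a)
round 2: derive flow(h,f) via R2 from flow(h,e), edge(e,f)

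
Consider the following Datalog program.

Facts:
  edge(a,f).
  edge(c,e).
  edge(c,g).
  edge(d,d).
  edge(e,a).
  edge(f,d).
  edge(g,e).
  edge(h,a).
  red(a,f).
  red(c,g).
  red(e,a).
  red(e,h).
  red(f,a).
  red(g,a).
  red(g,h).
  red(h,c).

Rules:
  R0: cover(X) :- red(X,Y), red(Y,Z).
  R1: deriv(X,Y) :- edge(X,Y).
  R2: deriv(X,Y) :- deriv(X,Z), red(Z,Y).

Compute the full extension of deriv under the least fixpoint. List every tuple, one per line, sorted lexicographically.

deriv(a,a)
deriv(a,f)
deriv(c,a)
deriv(c,c)
deriv(c,e)
deriv(c,f)
deriv(c,g)
deriv(c,h)
deriv(d,d)
deriv(e,a)
deriv(e,f)
deriv(f,d)
deriv(g,a)
deriv(g,c)
deriv(g,e)
deriv(g,f)
deriv(g,g)
deriv(g,h)
deriv(h,a)
deriv(h,f)

round 1: derive deriv(a,f) via R1 from edge(a,f)
round 1: derive deriv(c,e) via R1 from edge(c,e)
round 1: derive deriv(c,g) via R1 from edge(c,g)
round 1: derive deriv(d,d) via R1 from edge(d,d)
round 1: derive deriv(e,a) via R1 from edge(e,a)
round 1: derive deriv(f,d) via R1 from edge(f,d)
round 1: derive deriv(g,e) via R1 from edge(g,e)
round 1: derive deriv(h,a) via R1 from edge(h,a)
round 2: derive deriv(a,a) via R2 from deriv(a,f), red(f,a)
round 2: derive deriv(c,a) via R2 from deriv(c,e), red(e,a)
round 2: derive deriv(c,h) via R2 from deriv(c,e), red(e,h)
round 2: derive deriv(e,f) via R2 from deriv(e,a), red(a,f)
round 2: derive deriv(g,a) via R2 from deriv(g,e), red(e,a)
round 2: derive deriv(g,h) via R2 from deriv(g,e), red(e,h)
round 2: derive deriv(h,f) via R2 from deriv(h,a), red(a,f)
round 3: derive deriv(c,c) via R2 from deriv(c,h), red(h,c)
round 3: derive deriv(c,f) via R2 from deriv(c,a), red(a,f)
round 3: derive deriv(g,c) via R2 from deriv(g,h), red(h,c)
round 3: derive deriv(g,f) via R2 from deriv(g,a), red(a,f)
round 4: derive deriv(g,g) via R2 from deriv(g,c), red(c,g)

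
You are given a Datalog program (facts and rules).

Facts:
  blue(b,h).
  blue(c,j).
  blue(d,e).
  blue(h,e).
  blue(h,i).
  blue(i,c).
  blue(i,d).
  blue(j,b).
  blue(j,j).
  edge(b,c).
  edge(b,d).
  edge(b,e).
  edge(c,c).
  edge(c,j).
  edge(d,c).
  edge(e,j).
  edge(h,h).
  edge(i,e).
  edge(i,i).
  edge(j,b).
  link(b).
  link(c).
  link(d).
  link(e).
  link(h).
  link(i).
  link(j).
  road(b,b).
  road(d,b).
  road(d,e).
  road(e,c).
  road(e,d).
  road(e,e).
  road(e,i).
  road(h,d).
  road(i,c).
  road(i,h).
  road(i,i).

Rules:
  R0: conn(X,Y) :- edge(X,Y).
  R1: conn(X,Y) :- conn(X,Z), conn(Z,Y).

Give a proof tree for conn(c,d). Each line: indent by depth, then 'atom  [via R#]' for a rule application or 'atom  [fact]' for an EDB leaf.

conn(c,d)  [via R1]
  conn(c,b)  [via R1]
    conn(c,j)  [via R0]
      edge(c,j)  [fact]
    conn(j,b)  [via R0]
      edge(j,b)  [fact]
  conn(b,d)  [via R0]
    edge(b,d)  [fact]

round 1: derive conn(b,c) via R0 from edge(b,c)
round 1: derive conn(b,d) via R0 from edge(b,d)
round 1: derive conn(b,e) via R0 from edge(b,e)
round 1: derive conn(c,c) via R0 from edge(c,c)
round 1: derive conn(c,j) via R0 from edge(c,j)
round 1: derive conn(d,c) via R0 from edge(d,c)
round 1: derive conn(e,j) via R0 from edge(e,j)
round 1: derive conn(h,h) via R0 from edge(h,h)
round 1: derive conn(i,e) via R0 from edge(i,e)
round 1: derive conn(i,i) via R0 from edge(i,i)
round 1: derive conn(j,b) via R0 from edge(j,b)
round 2: derive conn(b,j) via R1 from conn(b,c), conn(c,j)
round 2: derive conn(c,b) via R1 from conn(c,j), conn(j,b)
round 2: derive conn(d,j) via R1 from conn(d,c), conn(c,j)
round 2: derive conn(e,b) via R1 from conn(e,j), conn(j,b)
round 2: derive conn(i,j) via R1 from conn(i,e), conn(e,j)
round 2: derive conn(j,c) via R1 from conn(j,b), conn(b,c)
round 2: derive conn(j,d) via R1 from conn(j,b), conn(b,d)
round 2: derive conn(j,e) via R1 from conn(j,b), conn(b,e)
round 3: derive conn(b,b) via R1 from conn(b,c), conn(c,b)
round 3: derive conn(c,d) via R1 from conn(c,b), conn(b,d)
round 3: derive conn(c,e) via R1 from conn(c,b), conn(b,e)
round 3: derive conn(d,b) via R1 from conn(d,c), conn(c,b)
round 3: derive conn(d,d) via R1 from conn(d,j), conn(j,d)
round 3: derive conn(d,e) via R1 from conn(d,j), conn(j,e)
round 3: derive conn(e,c) via R1 from conn(e,b), conn(b,c)
round 3: derive conn(e,d) via R1 from conn(e,b), conn(b,d)
round 3: derive conn(e,e) via R1 from conn(e,b), conn(b,e)
round 3: derive conn(i,b) via R1 from conn(i,e), conn(e,b)
round 3: derive conn(i,c) via R1 from conn(i,j), conn(j,c)
round 3: derive conn(i,d) via R1 from conn(i,j), conn(j,d)
round 3: derive conn(j,j) via R1 from conn(j,b), conn(b,j)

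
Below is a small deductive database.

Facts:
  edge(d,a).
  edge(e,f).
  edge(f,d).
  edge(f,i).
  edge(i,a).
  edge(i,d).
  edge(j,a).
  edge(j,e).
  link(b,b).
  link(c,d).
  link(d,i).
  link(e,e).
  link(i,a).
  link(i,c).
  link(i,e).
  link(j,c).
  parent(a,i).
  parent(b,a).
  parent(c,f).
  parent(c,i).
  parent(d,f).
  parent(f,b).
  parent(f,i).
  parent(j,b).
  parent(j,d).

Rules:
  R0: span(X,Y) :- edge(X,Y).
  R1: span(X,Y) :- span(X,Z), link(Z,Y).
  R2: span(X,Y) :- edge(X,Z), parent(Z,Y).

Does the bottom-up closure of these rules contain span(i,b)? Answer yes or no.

no

round 1: derive span(d,a) via R0 from edge(d,a)
round 1: derive span(e,f) via R0 from edge(e,f)
round 1: derive span(f,d) via R0 from edge(f,d)
round 1: derive span(f,i) via R0 from edge(f,i)
round 1: derive span(i,a) via R0 from edge(i,a)
round 1: derive span(i,d) via R0 from edge(i,d)
round 1: derive span(j,a) via R0 from edge(j,a)
round 1: derive span(j,e) via R0 from edge(j,e)
round 1: derive span(d,i) via R2 from edge(d,a), parent(a,i)
round 1: derive span(e,b) via R2 from edge(e,f), parent(f,b)
round 1: derive span(e,i) via R2 from edge(e,f), parent(f,i)
round 1: derive span(f,f) via R2 from edge(f,d), parent(d,f)
round 1: derive span(i,f) via R2 from edge(i,d), parent(d,f)
round 1: derive span(i,i) via R2 from edge(i,a), parent(a,i)
round 1: derive span(j,i) via R2 from edge(j,a), parent(a,i)
round 2: derive span(d,c) via R1 from span(d,i), link(i,c)
round 2: derive span(d,e) via R1 from span(d,i), link(i,e)
round 2: derive span(e,a) via R1 from span(e,i), link(i,a)
round 2: derive span(e,c) via R1 from span(e,i), link(i,c)
round 2: derive span(e,e) via R1 from span(e,i), link(i,e)
round 2: derive span(f,a) via R1 from span(f,i), link(i,a)
round 2: derive span(f,c) via R1 from span(f,i), link(i,c)
round 2: derive span(f,e) via R1 from span(f,i), link(i,e)
round 2: derive span(i,c) via R1 from span(i,i), link(i,c)
round 2: derive span(i,e) via R1 from span(i,i), link(i,e)
round 2: derive span(j,c) via R1 from span(j,i), link(i,c)
round 3: derive span(d,d) via R1 from span(d,c), link(c,d)
round 3: derive span(e,d) via R1 from span(e,c), link(c,d)
round 3: derive span(j,d) via R1 from span(j,c), link(c,d)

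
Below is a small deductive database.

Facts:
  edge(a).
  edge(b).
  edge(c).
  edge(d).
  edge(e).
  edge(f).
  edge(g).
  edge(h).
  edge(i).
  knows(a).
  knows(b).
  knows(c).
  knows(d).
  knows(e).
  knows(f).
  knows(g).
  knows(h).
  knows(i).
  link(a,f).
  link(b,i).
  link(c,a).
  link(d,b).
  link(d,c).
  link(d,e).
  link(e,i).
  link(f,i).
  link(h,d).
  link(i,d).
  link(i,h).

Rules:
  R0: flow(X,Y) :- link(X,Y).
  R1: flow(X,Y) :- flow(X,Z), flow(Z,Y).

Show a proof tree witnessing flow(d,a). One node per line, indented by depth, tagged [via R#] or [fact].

round 1: derive flow(a,f) via R0 from link(a,f)
round 1: derive flow(b,i) via R0 from link(b,i)
round 1: derive flow(c,a) via R0 from link(c,a)
round 1: derive flow(d,b) via R0 from link(d,b)
round 1: derive flow(d,c) via R0 from link(d,c)
round 1: derive flow(d,e) via R0 from link(d,e)
round 1: derive flow(e,i) via R0 from link(e,i)
round 1: derive flow(f,i) via R0 from link(f,i)
round 1: derive flow(h,d) via R0 from link(h,d)
round 1: derive flow(i,d) via R0 from link(i,d)
round 1: derive flow(i,h) via R0 from link(i,h)
round 2: derive flow(a,i) via R1 from flow(a,f), flow(f,i)
round 2: derive flow(b,d) via R1 from flow(b,i), flow(i,d)
round 2: derive flow(b,h) via R1 from flow(b,i), flow(i,h)
round 2: derive flow(c,f) via R1 from flow(c,a), flow(a,f)
round 2: derive flow(d,a) via R1 from flow(d,c), flow(c,a)
round 2: derive flow(d,i) via R1 from flow(d,b), flow(b,i)
round 2: derive flow(e,d) via R1 from flow(e,i), flow(i,d)
round 2: derive flow(e,h) via R1 from flow(e,i), flow(i,h)
round 2: derive flow(f,d) via R1 from flow(f,i), flow(i,d)
round 2: derive flow(f,h) via R1 from flow(f,i), flow(i,h)
round 2: derive flow(h,b) via R1 from flow(h,d), flow(d,b)
round 2: derive flow(h,c) via R1 from flow(h,d), flow(d,c)
round 2: derive flow(h,e) via R1 from flow(h,d), flow(d,e)
round 2: derive flow(i,b) via R1 from flow(i,d), flow(d,b)
round 2: derive flow(i,c) via R1 from flow(i,d), flow(d,c)
round 2: derive flow(i,e) via R1 from flow(i,d), flow(d,e)
round 3: derive flow(a,b) via R1 from flow(a,i), flow(i,b)
round 3: derive flow(a,c) via R1 from flow(a,i), flow(i,c)
round 3: derive flow(a,d) via R1 from flow(a,f), flow(f,d)
round 3: derive flow(a,e) via R1 from flow(a,i), flow(i,e)
round 3: derive flow(a,h) via R1 from flow(a,f), flow(f,h)
round 3: derive flow(b,a) via R1 from flow(b,d), flow(d,a)
round 3: derive flow(b,b) via R1 from flow(b,d), flow(d,b)
round 3: derive flow(b,c) via R1 from flow(b,d), flow(d,c)
round 3: derive flow(b,e) via R1 from flow(b,d), flow(d,e)
round 3: derive flow(c,d) via R1 from flow(c,f), flow(f,d)
round 3: derive flow(c,h) via R1 from flow(c,f), flow(f,h)
round 3: derive flow(c,i) via R1 from flow(c,a), flow(a,i)
round 3: derive flow(d,d) via R1 from flow(d,b), flow(b,d)
round 3: derive flow(d,f) via R1 from flow(d,a), flow(a,f)
round 3: derive flow(d,h) via R1 from flow(d,b), flow(b,h)
round 3: derive flow(e,a) via R1 from flow(e,d), flow(d,a)
round 3: derive flow(e,b) via R1 from flow(e,d), flow(d,b)
round 3: derive flow(e,c) via R1 from flow(e,d), flow(d,c)
round 3: derive flow(e,e) via R1 from flow(e,d), flow(d,e)
round 3: derive flow(f,a) via R1 from flow(f,d), flow(d,a)
round 3: derive flow(f,b) via R1 from flow(f,d), flow(d,b)
round 3: derive flow(f,c) via R1 from flow(f,d), flow(d,c)
round 3: derive flow(f,e) via R1 from flow(f,d), flow(d,e)
round 3: derive flow(h,a) via R1 from flow(h,c), flow(c,a)
round 3: derive flow(h,f) via R1 from flow(h,c), flow(c,f)
round 3: derive flow(h,h) via R1 from flow(h,b), flow(b,h)
round 3: derive flow(h,i) via R1 from flow(h,b), flow(b,i)
round 3: derive flow(i,a) via R1 from flow(i,c), flow(c,a)
round 3: derive flow(i,f) via R1 from flow(i,c), flow(c,f)
round 3: derive flow(i,i) via R1 from flow(i,b), flow(b,i)
round 4: derive flow(a,a) via R1 from flow(a,b), flow(b,a)
round 4: derive flow(b,f) via R1 from flow(b,a), flow(a,f)
round 4: derive flow(c,b) via R1 from flow(c,a), flow(a,b)
round 4: derive flow(c,c) via R1 from flow(c,a), flow(a,c)
round 4: derive flow(c,e) via R1 from flow(c,a), flow(a,e)
round 4: derive flow(e,f) via R1 from flow(e,a), flow(a,f)
round 4: derive flow(f,f) via R1 from flow(f,a), flow(a,f)

flow(d,a)  [via R1]
  flow(d,c)  [via R0]
    link(d,c)  [fact]
  flow(c,a)  [via R0]
    link(c,a)  [fact]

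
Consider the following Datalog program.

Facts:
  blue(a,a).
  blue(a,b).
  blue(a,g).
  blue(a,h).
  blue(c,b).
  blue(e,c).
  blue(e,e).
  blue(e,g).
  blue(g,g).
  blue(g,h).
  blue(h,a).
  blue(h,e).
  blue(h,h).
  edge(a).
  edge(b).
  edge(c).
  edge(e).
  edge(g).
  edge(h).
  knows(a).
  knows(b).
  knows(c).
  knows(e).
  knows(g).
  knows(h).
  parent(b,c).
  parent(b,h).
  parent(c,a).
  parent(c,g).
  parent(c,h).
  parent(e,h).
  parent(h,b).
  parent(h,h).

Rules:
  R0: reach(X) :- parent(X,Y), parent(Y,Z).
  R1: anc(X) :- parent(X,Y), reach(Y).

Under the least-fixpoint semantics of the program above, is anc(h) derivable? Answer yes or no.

yes

round 1: derive reach(b) via R0 from parent(b,c), parent(c,a)
round 1: derive reach(c) via R0 from parent(c,h), parent(h,b)
round 1: derive reach(e) via R0 from parent(e,h), parent(h,b)
round 1: derive reach(h) via R0 from parent(h,b), parent(b,c)
round 2: derive anc(b) via R1 from parent(b,c), reach(c)
round 2: derive anc(c) via R1 from parent(c,h), reach(h)
round 2: derive anc(e) via R1 from parent(e,h), reach(h)
round 2: derive anc(h) via R1 from parent(h,b), reach(b)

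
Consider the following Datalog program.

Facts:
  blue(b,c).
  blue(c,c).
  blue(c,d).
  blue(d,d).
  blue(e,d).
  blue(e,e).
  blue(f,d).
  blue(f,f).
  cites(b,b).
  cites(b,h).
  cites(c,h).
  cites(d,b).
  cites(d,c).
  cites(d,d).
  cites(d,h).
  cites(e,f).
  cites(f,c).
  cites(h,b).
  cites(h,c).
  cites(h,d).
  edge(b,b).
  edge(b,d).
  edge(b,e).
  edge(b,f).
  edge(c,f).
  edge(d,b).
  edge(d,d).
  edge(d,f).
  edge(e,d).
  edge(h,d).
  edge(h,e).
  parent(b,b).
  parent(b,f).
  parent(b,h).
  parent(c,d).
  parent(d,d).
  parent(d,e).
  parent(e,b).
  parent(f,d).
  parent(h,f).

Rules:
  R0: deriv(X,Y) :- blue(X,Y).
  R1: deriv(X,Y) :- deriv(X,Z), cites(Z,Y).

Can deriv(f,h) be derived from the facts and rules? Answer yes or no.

round 1: derive deriv(b,c) via R0 from blue(b,c)
round 1: derive deriv(c,c) via R0 from blue(c,c)
round 1: derive deriv(c,d) via R0 from blue(c,d)
round 1: derive deriv(d,d) via R0 from blue(d,d)
round 1: derive deriv(e,d) via R0 from blue(e,d)
round 1: derive deriv(e,e) via R0 from blue(e,e)
round 1: derive deriv(f,d) via R0 from blue(f,d)
round 1: derive deriv(f,f) via R0 from blue(f,f)
round 2: derive deriv(b,h) via R1 from deriv(b,c), cites(c,h)
round 2: derive deriv(c,b) via R1 from deriv(c,d), cites(d,b)
round 2: derive deriv(c,h) via R1 from deriv(c,c), cites(c,h)
round 2: derive deriv(d,b) via R1 from deriv(d,d), cites(d,b)
round 2: derive deriv(d,c) via R1 from deriv(d,d), cites(d,c)
round 2: derive deriv(d,h) via R1 from deriv(d,d), cites(d,h)
round 2: derive deriv(e,b) via R1 from deriv(e,d), cites(d,b)
round 2: derive deriv(e,c) via R1 from deriv(e,d), cites(d,c)
round 2: derive deriv(e,f) via R1 from deriv(e,e), cites(e,f)
round 2: derive deriv(e,h) via R1 from deriv(e,d), cites(d,h)
round 2: derive deriv(f,b) via R1 from deriv(f,d), cites(d,b)
round 2: derive deriv(f,c) via R1 from deriv(f,d), cites(d,c)
round 2: derive deriv(f,h) via R1 from deriv(f,d), cites(d,h)
round 3: derive deriv(b,b) via R1 from deriv(b,h), cites(h,b)
round 3: derive deriv(b,d) via R1 from deriv(b,h), cites(h,d)

yes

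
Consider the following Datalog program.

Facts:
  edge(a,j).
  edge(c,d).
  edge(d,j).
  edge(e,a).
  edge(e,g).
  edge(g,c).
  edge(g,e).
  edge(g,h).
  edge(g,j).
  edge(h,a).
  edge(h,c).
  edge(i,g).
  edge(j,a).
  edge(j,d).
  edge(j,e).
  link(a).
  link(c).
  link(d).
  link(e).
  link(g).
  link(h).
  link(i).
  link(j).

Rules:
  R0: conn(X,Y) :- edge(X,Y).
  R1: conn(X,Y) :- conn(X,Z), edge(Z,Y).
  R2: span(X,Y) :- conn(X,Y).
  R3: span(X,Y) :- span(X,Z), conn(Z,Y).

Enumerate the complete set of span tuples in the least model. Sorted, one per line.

round 1: derive conn(a,j) via R0 from edge(a,j)
round 1: derive conn(c,d) via R0 from edge(c,d)
round 1: derive conn(d,j) via R0 from edge(d,j)
round 1: derive conn(e,a) via R0 from edge(e,a)
round 1: derive conn(e,g) via R0 from edge(e,g)
round 1: derive conn(g,c) via R0 from edge(g,c)
round 1: derive conn(g,e) via R0 from edge(g,e)
round 1: derive conn(g,h) via R0 from edge(g,h)
round 1: derive conn(g,j) via R0 from edge(g,j)
round 1: derive conn(h,a) via R0 from edge(h,a)
round 1: derive conn(h,c) via R0 from edge(h,c)
round 1: derive conn(i,g) via R0 from edge(i,g)
round 1: derive conn(j,a) via R0 from edge(j,a)
round 1: derive conn(j,d) via R0 from edge(j,d)
round 1: derive conn(j,e) via R0 from edge(j,e)
round 2: derive conn(a,a) via R1 from conn(a,j), edge(j,a)
round 2: derive conn(a,d) via R1 from conn(a,j), edge(j,d)
round 2: derive conn(a,e) via R1 from conn(a,j), edge(j,e)
round 2: derive conn(c,j) via R1 from conn(c,d), edge(d,j)
round 2: derive conn(d,a) via R1 from conn(d,j), edge(j,a)
round 2: derive conn(d,d) via R1 from conn(d,j), edge(j,d)
round 2: derive conn(d,e) via R1 from conn(d,j), edge(j,e)
round 2: derive conn(e,c) via R1 from conn(e,g), edge(g,c)
round 2: derive conn(e,e) via R1 from conn(e,g), edge(g,e)
round 2: derive conn(e,h) via R1 from conn(e,g), edge(g,h)
round 2: derive conn(e,j) via R1 from conn(e,a), edge(a,j)
round 2: derive conn(g,a) via R1 from conn(g,e), edge(e,a)
round 2: derive conn(g,d) via R1 from conn(g,c), edge(c,d)
round 2: derive conn(g,g) via R1 from conn(g,e), edge(e,g)
round 2: derive conn(h,d) via R1 from conn(h,c), edge(c,d)
round 2: derive conn(h,j) via R1 from conn(h,a), edge(a,j)
round 2: derive conn(i,c) via R1 from conn(i,g), edge(g,c)
round 2: derive conn(i,e) via R1 from conn(i,g), edge(g,e)
round 2: derive conn(i,h) via R1 from conn(i,g), edge(g,h)
round 2: derive conn(i,j) via R1 from conn(i,g), edge(g,j)
round 2: derive conn(j,g) via R1 from conn(j,e), edge(e,g)
round 2: derive conn(j,j) via R1 from conn(j,a), edge(a,j)
round 2: derive span(a,j) via R2 from conn(a,j)
round 2: derive span(c,d) via R2 from conn(c,d)
round 2: derive span(d,j) via R2 from conn(d,j)
round 2: derive span(e,a) via R2 from conn(e,a)
round 2: derive span(e,g) via R2 from conn(e,g)
round 2: derive span(g,c) via R2 from conn(g,c)
round 2: derive span(g,e) via R2 from conn(g,e)
round 2: derive span(g,h) via R2 from conn(g,h)
round 2: derive span(g,j) via R2 from conn(g,j)
round 2: derive span(h,a) via R2 from conn(h,a)
round 2: derive span(h,c) via R2 from conn(h,c)
round 2: derive span(i,g) via R2 from conn(i,g)
round 2: derive span(j,a) via R2 from conn(j,a)
round 2: derive span(j,d) via R2 from conn(j,d)
round 2: derive span(j,e) via R2 from conn(j,e)
round 3: derive conn(a,g) via R1 from conn(a,e), edge(e,g)
round 3: derive conn(c,a) via R1 from conn(c,j), edge(j,a)
round 3: derive conn(c,e) via R1 from conn(c,j), edge(j,e)
round 3: derive conn(d,g) via R1 from conn(d,e), edge(e,g)
round 3: derive conn(e,d) via R1 from conn(e,c), edge(c,d)
round 3: derive conn(h,e) via R1 from conn(h,j), edge(j,e)
round 3: derive conn(i,a) via R1 from conn(i,e), edge(e,a)
round 3: derive conn(i,d) via R1 from conn(i,c), edge(c,d)
round 3: derive conn(j,c) via R1 from conn(j,g), edge(g,c)
round 3: derive conn(j,h) via R1 from conn(j,g), edge(g,h)
round 3: derive span(a,a) via R2 from conn(a,a)
round 3: derive span(a,d) via R2 from conn(a,d)
round 3: derive span(a,e) via R2 from conn(a,e)
round 3: derive span(c,j) via R2 from conn(c,j)
round 3: derive span(d,a) via R2 from conn(d,a)
round 3: derive span(d,d) via R2 from conn(d,d)
round 3: derive span(d,e) via R2 from conn(d,e)
round 3: derive span(e,c) via R2 from conn(e,c)
round 3: derive span(e,e) via R2 from conn(e,e)
round 3: derive span(e,h) via R2 from conn(e,h)
round 3: derive span(e,j) via R2 from conn(e,j)
round 3: derive span(g,a) via R2 from conn(g,a)
round 3: derive span(g,d) via R2 from conn(g,d)
round 3: derive span(g,g) via R2 from conn(g,g)
round 3: derive span(h,d) via R2 from conn(h,d)
round 3: derive span(h,j) via R2 from conn(h,j)
round 3: derive span(i,c) via R2 from conn(i,c)
round 3: derive span(i,e) via R2 from conn(i,e)
round 3: derive span(i,h) via R2 from conn(i,h)
round 3: derive span(i,j) via R2 from conn(i,j)
round 3: derive span(j,g) via R2 from conn(j,g)
round 3: derive span(j,j) via R2 from conn(j,j)
round 3: derive span(a,g) via R3 from span(a,j), conn(j,g)
round 3: derive span(c,a) via R3 from span(c,d), conn(d,a)
round 3: derive span(c,e) via R3 from span(c,d), conn(d,e)
round 3: derive span(d,g) via R3 from span(d,j), conn(j,g)
round 3: derive span(e,d) via R3 from span(e,a), conn(a,d)
round 3: derive span(h,e) via R3 from span(h,a), conn(a,e)
round 3: derive span(i,a) via R3 from span(i,g), conn(g,a)
round 3: derive span(i,d) via R3 from span(i,g), conn(g,d)
round 3: derive span(j,c) via R3 from span(j,e), conn(e,c)
round 3: derive span(j,h) via R3 from span(j,e), conn(e,h)
round 4: derive conn(a,c) via R1 from conn(a,g), edge(g,c)
round 4: derive conn(a,h) via R1 from conn(a,g), edge(g,h)
round 4: derive conn(c,g) via R1 from conn(c,e), edge(e,g)
round 4: derive conn(d,c) via R1 from conn(d,g), edge(g,c)
round 4: derive conn(d,h) via R1 from conn(d,g), edge(g,h)
round 4: derive conn(h,g) via R1 from conn(h,e), edge(e,g)
round 4: derive span(a,c) via R3 from span(a,e), conn(e,c)
round 4: derive span(a,h) via R3 from span(a,e), conn(e,h)
round 4: derive span(c,c) via R3 from span(c,e), conn(e,c)
round 4: derive span(c,g) via R3 from span(c,a), conn(a,g)
round 4: derive span(c,h) via R3 from span(c,e), conn(e,h)
round 4: derive span(d,c) via R3 from span(d,e), conn(e,c)
round 4: derive span(d,h) via R3 from span(d,e), conn(e,h)
round 4: derive span(h,g) via R3 from span(h,a), conn(a,g)
round 4: derive span(h,h) via R3 from span(h,e), conn(e,h)
round 5: derive conn(c,c) via R1 from conn(c,g), edge(g,c)
round 5: derive conn(c,h) via R1 from conn(c,g), edge(g,h)
round 5: derive conn(h,h) via R1 from conn(h,g), edge(g,h)

span(a,a)
span(a,c)
span(a,d)
span(a,e)
span(a,g)
span(a,h)
span(a,j)
span(c,a)
span(c,c)
span(c,d)
span(c,e)
span(c,g)
span(c,h)
span(c,j)
span(d,a)
span(d,c)
span(d,d)
span(d,e)
span(d,g)
span(d,h)
span(d,j)
span(e,a)
span(e,c)
span(e,d)
span(e,e)
span(e,g)
span(e,h)
span(e,j)
span(g,a)
span(g,c)
span(g,d)
span(g,e)
span(g,g)
span(g,h)
span(g,j)
span(h,a)
span(h,c)
span(h,d)
span(h,e)
span(h,g)
span(h,h)
span(h,j)
span(i,a)
span(i,c)
span(i,d)
span(i,e)
span(i,g)
span(i,h)
span(i,j)
span(j,a)
span(j,c)
span(j,d)
span(j,e)
span(j,g)
span(j,h)
span(j,j)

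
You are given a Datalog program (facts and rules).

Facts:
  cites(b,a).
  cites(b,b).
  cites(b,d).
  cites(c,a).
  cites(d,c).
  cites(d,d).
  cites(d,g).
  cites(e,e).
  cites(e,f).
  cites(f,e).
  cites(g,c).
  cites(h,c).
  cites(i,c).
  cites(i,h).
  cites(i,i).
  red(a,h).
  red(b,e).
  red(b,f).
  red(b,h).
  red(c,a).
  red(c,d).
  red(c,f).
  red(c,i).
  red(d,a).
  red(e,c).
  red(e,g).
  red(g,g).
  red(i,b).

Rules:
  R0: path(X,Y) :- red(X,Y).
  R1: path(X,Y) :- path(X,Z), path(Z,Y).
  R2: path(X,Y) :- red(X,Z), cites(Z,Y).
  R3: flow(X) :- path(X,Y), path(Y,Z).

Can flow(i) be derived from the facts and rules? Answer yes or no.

round 1: derive path(a,h) via R0 from red(a,h)
round 1: derive path(b,e) via R0 from red(b,e)
round 1: derive path(b,f) via R0 from red(b,f)
round 1: derive path(b,h) via R0 from red(b,h)
round 1: derive path(c,a) via R0 from red(c,a)
round 1: derive path(c,d) via R0 from red(c,d)
round 1: derive path(c,f) via R0 from red(c,f)
round 1: derive path(c,i) via R0 from red(c,i)
round 1: derive path(d,a) via R0 from red(d,a)
round 1: derive path(e,c) via R0 from red(e,c)
round 1: derive path(e,g) via R0 from red(e,g)
round 1: derive path(g,g) via R0 from red(g,g)
round 1: derive path(i,b) via R0 from red(i,b)
round 1: derive path(a,c) via R2 from red(a,h), cites(h,c)
round 1: derive path(b,c) via R2 from red(b,h), cites(h,c)
round 1: derive path(c,c) via R2 from red(c,d), cites(d,c)
round 1: derive path(c,e) via R2 from red(c,f), cites(f,e)
round 1: derive path(c,g) via R2 from red(c,d), cites(d,g)
round 1: derive path(c,h) via R2 from red(c,i), cites(i,h)
round 1: derive path(e,a) via R2 from red(e,c), cites(c,a)
round 1: derive path(g,c) via R2 from red(g,g), cites(g,c)
round 1: derive path(i,a) via R2 from red(i,b), cites(b,a)
round 1: derive path(i,d) via R2 from red(i,b), cites(b,d)
round 2: derive path(a,a) via R1 from path(a,c), path(c,a)
round 2: derive path(a,d) via R1 from path(a,c), path(c,d)
round 2: derive path(a,e) via R1 from path(a,c), path(c,e)
round 2: derive path(a,f) via R1 from path(a,c), path(c,f)
round 2: derive path(a,g) via R1 from path(a,c), path(c,g)
round 2: derive path(a,i) via R1 from path(a,c), path(c,i)
round 2: derive path(b,a) via R1 from path(b,c), path(c,a)
round 2: derive path(b,d) via R1 from path(b,c), path(c,d)
round 2: derive path(b,g) via R1 from path(b,c), path(c,g)
round 2: derive path(b,i) via R1 from path(b,c), path(c,i)
round 2: derive path(c,b) via R1 from path(c,i), path(i,b)
round 2: derive path(d,c) via R1 from path(d,a), path(a,c)
round 2: derive path(d,h) via R1 from path(d,a), path(a,h)
round 2: derive path(e,d) via R1 from path(e,c), path(c,d)
round 2: derive path(e,e) via R1 from path(e,c), path(c,e)
round 2: derive path(e,f) via R1 from path(e,c), path(c,f)
round 2: derive path(e,h) via R1 from path(e,a), path(a,h)
round 2: derive path(e,i) via R1 from path(e,c), path(c,i)
round 2: derive path(g,a) via R1 from path(g,c), path(c,a)
round 2: derive path(g,d) via R1 from path(g,c), path(c,d)
round 2: derive path(g,e) via R1 from path(g,c), path(c,e)
round 2: derive path(g,f) via R1 from path(g,c), path(c,f)
round 2: derive path(g,h) via R1 from path(g,c), path(c,h)
round 2: derive path(g,i) via R1 from path(g,c), path(c,i)
round 2: derive path(i,c) via R1 from path(i,a), path(a,c)
round 2: derive path(i,e) via R1 from path(i,b), path(b,e)
round 2: derive path(i,f) via R1 from path(i,b), path(b,f)
round 2: derive path(i,h) via R1 from path(i,a), path(a,h)
round 2: derive flow(a) via R3 from path(a,c), path(c,a)
round 2: derive flow(b) via R3 from path(b,c), path(c,a)
round 2: derive flow(c) via R3 from path(c,a), path(a,c)
round 2: derive flow(d) via R3 from path(d,a), path(a,c)
round 2: derive flow(e) via R3 from path(e,a), path(a,c)
round 2: derive flow(g) via R3 from path(g,c), path(c,a)
round 2: derive flow(i) via R3 from path(i,a), path(a,c)
round 3: derive path(a,b) via R1 from path(a,c), path(c,b)
round 3: derive path(b,b) via R1 from path(b,c), path(c,b)
round 3: derive path(d,b) via R1 from path(d,c), path(c,b)
round 3: derive path(d,d) via R1 from path(d,a), path(a,d)
round 3: derive path(d,e) via R1 from path(d,a), path(a,e)
round 3: derive path(d,f) via R1 from path(d,a), path(a,f)
round 3: derive path(d,g) via R1 from path(d,a), path(a,g)
round 3: derive path(d,i) via R1 from path(d,a), path(a,i)
round 3: derive path(e,b) via R1 from path(e,c), path(c,b)
round 3: derive path(g,b) via R1 from path(g,c), path(c,b)
round 3: derive path(i,g) via R1 from path(i,a), path(a,g)
round 3: derive path(i,i) via R1 from path(i,a), path(a,i)

yes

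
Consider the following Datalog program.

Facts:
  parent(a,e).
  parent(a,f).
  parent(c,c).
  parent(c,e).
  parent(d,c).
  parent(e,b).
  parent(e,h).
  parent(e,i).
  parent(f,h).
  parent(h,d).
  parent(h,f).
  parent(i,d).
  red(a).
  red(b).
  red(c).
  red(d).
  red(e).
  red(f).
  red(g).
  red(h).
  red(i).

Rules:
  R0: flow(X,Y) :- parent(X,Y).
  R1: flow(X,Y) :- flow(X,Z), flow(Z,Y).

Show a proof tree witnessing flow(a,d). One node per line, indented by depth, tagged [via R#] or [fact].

round 1: derive flow(a,e) via R0 from parent(a,e)
round 1: derive flow(a,f) via R0 from parent(a,f)
round 1: derive flow(c,c) via R0 from parent(c,c)
round 1: derive flow(c,e) via R0 from parent(c,e)
round 1: derive flow(d,c) via R0 from parent(d,c)
round 1: derive flow(e,b) via R0 from parent(e,b)
round 1: derive flow(e,h) via R0 from parent(e,h)
round 1: derive flow(e,i) via R0 from parent(e,i)
round 1: derive flow(f,h) via R0 from parent(f,h)
round 1: derive flow(h,d) via R0 from parent(h,d)
round 1: derive flow(h,f) via R0 from parent(h,f)
round 1: derive flow(i,d) via R0 from parent(i,d)
round 2: derive flow(a,b) via R1 from flow(a,e), flow(e,b)
round 2: derive flow(a,h) via R1 from flow(a,e), flow(e,h)
round 2: derive flow(a,i) via R1 from flow(a,e), flow(e,i)
round 2: derive flow(c,b) via R1 from flow(c,e), flow(e,b)
round 2: derive flow(c,h) via R1 from flow(c,e), flow(e,h)
round 2: derive flow(c,i) via R1 from flow(c,e), flow(e,i)
round 2: derive flow(d,e) via R1 from flow(d,c), flow(c,e)
round 2: derive flow(e,d) via R1 from flow(e,h), flow(h,d)
round 2: derive flow(e,f) via R1 from flow(e,h), flow(h,f)
round 2: derive flow(f,d) via R1 from flow(f,h), flow(h,d)
round 2: derive flow(f,f) via R1 from flow(f,h), flow(h,f)
round 2: derive flow(h,c) via R1 from flow(h,d), flow(d,c)
round 2: derive flow(h,h) via R1 from flow(h,f), flow(f,h)
round 2: derive flow(i,c) via R1 from flow(i,d), flow(d,c)
round 3: derive flow(a,c) via R1 from flow(a,h), flow(h,c)
round 3: derive flow(a,d) via R1 from flow(a,e), flow(e,d)
round 3: derive flow(c,d) via R1 from flow(c,e), flow(e,d)
round 3: derive flow(c,f) via R1 from flow(c,e), flow(e,f)
round 3: derive flow(d,b) via R1 from flow(d,c), flow(c,b)
round 3: derive flow(d,d) via R1 from flow(d,e), flow(e,d)
round 3: derive flow(d,f) via R1 from flow(d,e), flow(e,f)
round 3: derive flow(d,h) via R1 from flow(d,c), flow(c,h)
round 3: derive flow(d,i) via R1 from flow(d,c), flow(c,i)
round 3: derive flow(e,c) via R1 from flow(e,d), flow(d,c)
round 3: derive flow(e,e) via R1 from flow(e,d), flow(d,e)
round 3: derive flow(f,c) via R1 from flow(f,d), flow(d,c)
round 3: derive flow(f,e) via R1 from flow(f,d), flow(d,e)
round 3: derive flow(h,b) via R1 from flow(h,c), flow(c,b)
round 3: derive flow(h,e) via R1 from flow(h,c), flow(c,e)
round 3: derive flow(h,i) via R1 from flow(h,c), flow(c,i)
round 3: derive flow(i,b) via R1 from flow(i,c), flow(c,b)
round 3: derive flow(i,e) via R1 from flow(i,c), flow(c,e)
round 3: derive flow(i,h) via R1 from flow(i,c), flow(c,h)
round 3: derive flow(i,i) via R1 from flow(i,c), flow(c,i)
round 4: derive flow(f,b) via R1 from flow(f,c), flow(c,b)
round 4: derive flow(f,i) via R1 from flow(f,c), flow(c,i)
round 4: derive flow(i,f) via R1 from flow(i,c), flow(c,f)

flow(a,d)  [via R1]
  flow(a,e)  [via R0]
    parent(a,e)  [fact]
  flow(e,d)  [via R1]
    flow(e,h)  [via R0]
      parent(e,h)  [fact]
    flow(h,d)  [via R0]
      parent(h,d)  [fact]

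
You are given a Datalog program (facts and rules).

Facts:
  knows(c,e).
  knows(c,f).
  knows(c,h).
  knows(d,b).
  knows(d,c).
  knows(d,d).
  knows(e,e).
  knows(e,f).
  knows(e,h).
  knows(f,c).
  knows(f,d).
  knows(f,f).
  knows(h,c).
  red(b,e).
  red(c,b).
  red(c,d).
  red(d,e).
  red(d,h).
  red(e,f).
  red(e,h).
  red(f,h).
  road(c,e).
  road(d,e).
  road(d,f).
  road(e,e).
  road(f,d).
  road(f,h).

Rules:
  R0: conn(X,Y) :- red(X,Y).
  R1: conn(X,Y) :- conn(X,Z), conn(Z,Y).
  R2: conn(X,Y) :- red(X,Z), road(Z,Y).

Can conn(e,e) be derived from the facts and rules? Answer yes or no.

yes

round 1: derive conn(b,e) via R0 from red(b,e)
round 1: derive conn(c,b) via R0 from red(c,b)
round 1: derive conn(c,d) via R0 from red(c,d)
round 1: derive conn(d,e) via R0 from red(d,e)
round 1: derive conn(d,h) via R0 from red(d,h)
round 1: derive conn(e,f) via R0 from red(e,f)
round 1: derive conn(e,h) via R0 from red(e,h)
round 1: derive conn(f,h) via R0 from red(f,h)
round 1: derive conn(c,e) via R2 from red(c,d), road(d,e)
round 1: derive conn(c,f) via R2 from red(c,d), road(d,f)
round 1: derive conn(e,d) via R2 from red(e,f), road(f,d)
round 2: derive conn(b,d) via R1 from conn(b,e), conn(e,d)
round 2: derive conn(b,f) via R1 from conn(b,e), conn(e,f)
round 2: derive conn(b,h) via R1 from conn(b,e), conn(e,h)
round 2: derive conn(c,h) via R1 from conn(c,d), conn(d,h)
round 2: derive conn(d,d) via R1 from conn(d,e), conn(e,d)
round 2: derive conn(d,f) via R1 from conn(d,e), conn(e,f)
round 2: derive conn(e,e) via R1 from conn(e,d), conn(d,e)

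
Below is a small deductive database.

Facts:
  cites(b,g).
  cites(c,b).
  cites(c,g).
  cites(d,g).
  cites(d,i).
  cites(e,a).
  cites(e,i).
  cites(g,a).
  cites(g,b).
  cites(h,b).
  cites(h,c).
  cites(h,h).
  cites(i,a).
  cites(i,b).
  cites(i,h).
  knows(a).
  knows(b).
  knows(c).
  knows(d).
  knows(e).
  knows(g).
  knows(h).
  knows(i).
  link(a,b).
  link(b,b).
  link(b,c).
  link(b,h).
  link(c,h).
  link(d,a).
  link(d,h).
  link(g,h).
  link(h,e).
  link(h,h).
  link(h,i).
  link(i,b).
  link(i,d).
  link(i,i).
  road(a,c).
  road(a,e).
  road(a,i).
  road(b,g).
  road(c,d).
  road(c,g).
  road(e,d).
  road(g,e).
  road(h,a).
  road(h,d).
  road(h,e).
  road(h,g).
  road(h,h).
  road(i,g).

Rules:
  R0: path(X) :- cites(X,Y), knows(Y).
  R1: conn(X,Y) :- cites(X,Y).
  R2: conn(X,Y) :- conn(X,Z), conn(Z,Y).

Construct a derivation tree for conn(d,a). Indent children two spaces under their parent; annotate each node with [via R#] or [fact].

conn(d,a)  [via R2]
  conn(d,g)  [via R1]
    cites(d,g)  [fact]
  conn(g,a)  [via R1]
    cites(g,a)  [fact]

round 1: derive conn(b,g) via R1 from cites(b,g)
round 1: derive conn(c,b) via R1 from cites(c,b)
round 1: derive conn(c,g) via R1 from cites(c,g)
round 1: derive conn(d,g) via R1 from cites(d,g)
round 1: derive conn(d,i) via R1 from cites(d,i)
round 1: derive conn(e,a) via R1 from cites(e,a)
round 1: derive conn(e,i) via R1 from cites(e,i)
round 1: derive conn(g,a) via R1 from cites(g,a)
round 1: derive conn(g,b) via R1 from cites(g,b)
round 1: derive conn(h,b) via R1 from cites(h,b)
round 1: derive conn(h,c) via R1 from cites(h,c)
round 1: derive conn(h,h) via R1 from cites(h,h)
round 1: derive conn(i,a) via R1 from cites(i,a)
round 1: derive conn(i,b) via R1 from cites(i,b)
round 1: derive conn(i,h) via R1 from cites(i,h)
round 2: derive conn(b,a) via R2 from conn(b,g), conn(g,a)
round 2: derive conn(b,b) via R2 from conn(b,g), conn(g,b)
round 2: derive conn(c,a) via R2 from conn(c,g), conn(g,a)
round 2: derive conn(d,a) via R2 from conn(d,g), conn(g,a)
round 2: derive conn(d,b) via R2 from conn(d,g), conn(g,b)
round 2: derive conn(d,h) via R2 from conn(d,i), conn(i,h)
round 2: derive conn(e,b) via R2 from conn(e,i), conn(i,b)
round 2: derive conn(e,h) via R2 from conn(e,i), conn(i,h)
round 2: derive conn(g,g) via R2 from conn(g,b), conn(b,g)
round 2: derive conn(h,g) via R2 from conn(h,b), conn(b,g)
round 2: derive conn(i,c) via R2 from conn(i,h), conn(h,c)
round 2: derive conn(i,g) via R2 from conn(i,b), conn(b,g)
round 3: derive conn(d,c) via R2 from conn(d,h), conn(h,c)
round 3: derive conn(e,c) via R2 from conn(e,h), conn(h,c)
round 3: derive conn(e,g) via R2 from conn(e,b), conn(b,g)
round 3: derive conn(h,a) via R2 from conn(h,b), conn(b,a)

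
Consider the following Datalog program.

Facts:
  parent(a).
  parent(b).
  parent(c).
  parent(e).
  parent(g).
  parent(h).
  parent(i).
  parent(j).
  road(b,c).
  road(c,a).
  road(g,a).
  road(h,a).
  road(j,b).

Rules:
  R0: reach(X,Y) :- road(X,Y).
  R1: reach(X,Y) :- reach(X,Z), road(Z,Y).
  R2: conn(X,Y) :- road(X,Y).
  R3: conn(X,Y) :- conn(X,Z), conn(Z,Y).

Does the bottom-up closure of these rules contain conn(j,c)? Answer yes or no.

yes

round 1: derive conn(b,c) via R2 from road(b,c)
round 1: derive conn(c,a) via R2 from road(c,a)
round 1: derive conn(g,a) via R2 from road(g,a)
round 1: derive conn(h,a) via R2 from road(h,a)
round 1: derive conn(j,b) via R2 from road(j,b)
round 2: derive conn(b,a) via R3 from conn(b,c), conn(c,a)
round 2: derive conn(j,c) via R3 from conn(j,b), conn(b,c)
round 3: derive conn(j,a) via R3 from conn(j,b), conn(b,a)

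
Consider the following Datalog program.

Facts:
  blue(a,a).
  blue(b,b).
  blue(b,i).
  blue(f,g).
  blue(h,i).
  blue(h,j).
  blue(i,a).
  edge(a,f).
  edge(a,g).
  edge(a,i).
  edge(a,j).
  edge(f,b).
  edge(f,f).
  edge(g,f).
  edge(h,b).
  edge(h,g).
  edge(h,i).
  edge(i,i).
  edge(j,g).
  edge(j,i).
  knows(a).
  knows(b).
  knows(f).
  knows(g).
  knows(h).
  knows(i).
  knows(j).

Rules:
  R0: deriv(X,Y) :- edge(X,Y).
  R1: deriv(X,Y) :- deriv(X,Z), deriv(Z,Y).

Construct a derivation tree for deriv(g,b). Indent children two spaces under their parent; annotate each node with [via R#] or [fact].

round 1: derive deriv(a,f) via R0 from edge(a,f)
round 1: derive deriv(a,g) via R0 from edge(a,g)
round 1: derive deriv(a,i) via R0 from edge(a,i)
round 1: derive deriv(a,j) via R0 from edge(a,j)
round 1: derive deriv(f,b) via R0 from edge(f,b)
round 1: derive deriv(f,f) via R0 from edge(f,f)
round 1: derive deriv(g,f) via R0 from edge(g,f)
round 1: derive deriv(h,b) via R0 from edge(h,b)
round 1: derive deriv(h,g) via R0 from edge(h,g)
round 1: derive deriv(h,i) via R0 from edge(h,i)
round 1: derive deriv(i,i) via R0 from edge(i,i)
round 1: derive deriv(j,g) via R0 from edge(j,g)
round 1: derive deriv(j,i) via R0 from edge(j,i)
round 2: derive deriv(a,b) via R1 from deriv(a,f), deriv(f,b)
round 2: derive deriv(g,b) via R1 from deriv(g,f), deriv(f,b)
round 2: derive deriv(h,f) via R1 from deriv(h,g), deriv(g,f)
round 2: derive deriv(j,f) via R1 from deriv(j,g), deriv(g,f)
round 3: derive deriv(j,b) via R1 from deriv(j,f), deriv(f,b)

deriv(g,b)  [via R1]
  deriv(g,f)  [via R0]
    edge(g,f)  [fact]
  deriv(f,b)  [via R0]
    edge(f,b)  [fact]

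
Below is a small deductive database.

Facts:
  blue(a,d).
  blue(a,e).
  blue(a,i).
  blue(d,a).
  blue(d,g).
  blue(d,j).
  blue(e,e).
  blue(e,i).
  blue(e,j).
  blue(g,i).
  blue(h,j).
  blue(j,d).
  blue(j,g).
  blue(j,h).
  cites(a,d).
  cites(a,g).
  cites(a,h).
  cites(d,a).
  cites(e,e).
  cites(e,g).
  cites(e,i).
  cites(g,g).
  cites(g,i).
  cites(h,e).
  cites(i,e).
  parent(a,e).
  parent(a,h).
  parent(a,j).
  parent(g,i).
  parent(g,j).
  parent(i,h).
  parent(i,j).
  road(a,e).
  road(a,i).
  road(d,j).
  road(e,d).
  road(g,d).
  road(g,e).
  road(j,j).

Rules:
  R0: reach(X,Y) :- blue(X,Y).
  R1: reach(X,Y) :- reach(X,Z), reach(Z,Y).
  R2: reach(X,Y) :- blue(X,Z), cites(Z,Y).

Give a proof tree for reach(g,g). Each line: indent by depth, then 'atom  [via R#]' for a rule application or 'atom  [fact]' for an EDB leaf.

reach(g,g)  [via R1]
  reach(g,e)  [via R2]
    blue(g,i)  [fact]
    cites(i,e)  [fact]
  reach(e,g)  [via R2]
    blue(e,e)  [fact]
    cites(e,g)  [fact]

round 1: derive reach(a,d) via R0 from blue(a,d)
round 1: derive reach(a,e) via R0 from blue(a,e)
round 1: derive reach(a,i) via R0 from blue(a,i)
round 1: derive reach(d,a) via R0 from blue(d,a)
round 1: derive reach(d,g) via R0 from blue(d,g)
round 1: derive reach(d,j) via R0 from blue(d,j)
round 1: derive reach(e,e) via R0 from blue(e,e)
round 1: derive reach(e,i) via R0 from blue(e,i)
round 1: derive reach(e,j) via R0 from blue(e,j)
round 1: derive reach(g,i) via R0 from blue(g,i)
round 1: derive reach(h,j) via R0 from blue(h,j)
round 1: derive reach(j,d) via R0 from blue(j,d)
round 1: derive reach(j,g) via R0 from blue(j,g)
round 1: derive reach(j,h) via R0 from blue(j,h)
round 1: derive reach(a,a) via R2 from blue(a,d), cites(d,a)
round 1: derive reach(a,g) via R2 from blue(a,e), cites(e,g)
round 1: derive reach(d,d) via R2 from blue(d,a), cites(a,d)
round 1: derive reach(d,h) via R2 from blue(d,a), cites(a,h)
round 1: derive reach(d,i) via R2 from blue(d,g), cites(g,i)
round 1: derive reach(e,g) via R2 from blue(e,e), cites(e,g)
round 1: derive reach(g,e) via R2 from blue(g,i), cites(i,e)
round 1: derive reach(j,a) via R2 from blue(j,d), cites(d,a)
round 1: derive reach(j,e) via R2 from blue(j,h), cites(h,e)
round 1: derive reach(j,i) via R2 from blue(j,g), cites(g,i)
round 2: derive reach(a,h) via R1 from reach(a,d), reach(d,h)
round 2: derive reach(a,j) via R1 from reach(a,d), reach(d,j)
round 2: derive reach(d,e) via R1 from reach(d,a), reach(a,e)
round 2: derive reach(e,a) via R1 from reach(e,j), reach(j,a)
round 2: derive reach(e,d) via R1 from reach(e,j), reach(j,d)
round 2: derive reach(e,h) via R1 from reach(e,j), reach(j,h)
round 2: derive reach(g,g) via R1 from reach(g,e), reach(e,g)
round 2: derive reach(g,j) via R1 from reach(g,e), reach(e,j)
round 2: derive reach(h,a) via R1 from reach(h,j), reach(j,a)
round 2: derive reach(h,d) via R1 from reach(h,j), reach(j,d)
round 2: derive reach(h,e) via R1 from reach(h,j), reach(j,e)
round 2: derive reach(h,g) via R1 from reach(h,j), reach(j,g)
round 2: derive reach(h,h) via R1 from reach(h,j), reach(j,h)
round 2: derive reach(h,i) via R1 from reach(h,j), reach(j,i)
round 2: derive reach(j,j) via R1 from reach(j,d), reach(d,j)
round 3: derive reach(g,a) via R1 from reach(g,e), reach(e,a)
round 3: derive reach(g,d) via R1 from reach(g,e), reach(e,d)
round 3: derive reach(g,h) via R1 from reach(g,e), reach(e,h)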